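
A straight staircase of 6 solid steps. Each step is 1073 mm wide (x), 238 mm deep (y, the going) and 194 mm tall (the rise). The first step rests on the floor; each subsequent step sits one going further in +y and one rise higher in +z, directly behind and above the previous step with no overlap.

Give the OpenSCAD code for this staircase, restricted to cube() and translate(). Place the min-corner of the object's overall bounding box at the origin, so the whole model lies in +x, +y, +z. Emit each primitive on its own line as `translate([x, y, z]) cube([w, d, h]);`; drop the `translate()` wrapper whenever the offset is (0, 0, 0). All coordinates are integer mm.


cube([1073, 238, 194]);
translate([0, 238, 194]) cube([1073, 238, 194]);
translate([0, 476, 388]) cube([1073, 238, 194]);
translate([0, 714, 582]) cube([1073, 238, 194]);
translate([0, 952, 776]) cube([1073, 238, 194]);
translate([0, 1190, 970]) cube([1073, 238, 194]);


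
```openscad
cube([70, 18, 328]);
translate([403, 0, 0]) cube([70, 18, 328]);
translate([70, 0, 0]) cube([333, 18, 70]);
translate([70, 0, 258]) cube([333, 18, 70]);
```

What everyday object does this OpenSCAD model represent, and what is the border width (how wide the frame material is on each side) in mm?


A picture frame. The border width is 70 mm.

Four thin pieces enclosing a rectangular opening — a picture frame. The two full-height stiles are 328 mm tall; the top rail sits at z = 258 and is 70 mm tall, so the border above the opening is 328 − 258 = 70 mm, matching the stile x-width.


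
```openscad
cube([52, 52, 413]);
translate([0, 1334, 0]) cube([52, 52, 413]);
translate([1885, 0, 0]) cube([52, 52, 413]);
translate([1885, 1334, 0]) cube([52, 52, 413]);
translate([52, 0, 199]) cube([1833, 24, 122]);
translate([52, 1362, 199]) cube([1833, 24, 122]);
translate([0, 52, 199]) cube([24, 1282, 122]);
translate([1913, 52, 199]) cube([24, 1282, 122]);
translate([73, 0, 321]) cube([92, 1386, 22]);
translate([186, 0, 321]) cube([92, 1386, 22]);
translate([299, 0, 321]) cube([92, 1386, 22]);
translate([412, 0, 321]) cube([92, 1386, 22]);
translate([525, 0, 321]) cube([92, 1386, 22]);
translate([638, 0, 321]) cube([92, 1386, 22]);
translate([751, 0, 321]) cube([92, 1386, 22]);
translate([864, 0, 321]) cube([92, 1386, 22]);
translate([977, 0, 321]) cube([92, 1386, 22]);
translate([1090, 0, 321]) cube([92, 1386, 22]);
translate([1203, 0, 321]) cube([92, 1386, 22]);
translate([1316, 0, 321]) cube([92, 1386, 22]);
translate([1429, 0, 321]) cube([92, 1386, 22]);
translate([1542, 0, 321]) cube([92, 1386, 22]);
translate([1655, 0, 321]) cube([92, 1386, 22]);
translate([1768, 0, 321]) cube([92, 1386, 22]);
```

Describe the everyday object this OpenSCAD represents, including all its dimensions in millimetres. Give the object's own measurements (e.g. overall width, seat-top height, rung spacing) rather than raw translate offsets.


A bed frame 1937 mm long (x) by 1386 mm wide (y). Four 52×52 mm corner posts, 413 mm tall, at the corners of the footprint. Four rails of 24 mm thickness and 122 mm height run between adjacent posts with their undersides at z = 199 mm, their outer faces flush with the outside of the frame (the two x-running rails run between the posts' inner faces; the two y-running rails run between the posts' inner faces). 16 slats, each 92 mm wide (x) and 22 mm thick, lie across the top of the two x-running rails, running the full 1386 mm width of the frame in y; along x they sit between the end posts with a 21 mm gap after the −x posts and between neighbouring slats, leaving 25 mm before the +x posts.


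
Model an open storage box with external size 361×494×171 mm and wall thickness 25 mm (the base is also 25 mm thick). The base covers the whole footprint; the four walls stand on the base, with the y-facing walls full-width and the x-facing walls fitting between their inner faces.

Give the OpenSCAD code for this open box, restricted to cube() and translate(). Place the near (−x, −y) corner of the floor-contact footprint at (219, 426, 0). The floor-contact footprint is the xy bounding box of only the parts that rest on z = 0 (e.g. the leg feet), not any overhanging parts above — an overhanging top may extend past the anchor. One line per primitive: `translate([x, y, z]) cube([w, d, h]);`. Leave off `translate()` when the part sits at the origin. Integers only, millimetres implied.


translate([219, 426, 0]) cube([361, 494, 25]);
translate([219, 426, 25]) cube([361, 25, 146]);
translate([219, 895, 25]) cube([361, 25, 146]);
translate([219, 451, 25]) cube([25, 444, 146]);
translate([555, 451, 25]) cube([25, 444, 146]);


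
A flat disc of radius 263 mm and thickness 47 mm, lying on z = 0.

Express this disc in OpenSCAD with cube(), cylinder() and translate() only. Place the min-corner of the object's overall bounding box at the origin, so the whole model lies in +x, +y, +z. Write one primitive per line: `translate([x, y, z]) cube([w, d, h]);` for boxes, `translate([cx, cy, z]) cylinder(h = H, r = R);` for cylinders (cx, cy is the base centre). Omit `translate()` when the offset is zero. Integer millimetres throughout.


translate([263, 263, 0]) cylinder(h = 47, r = 263);


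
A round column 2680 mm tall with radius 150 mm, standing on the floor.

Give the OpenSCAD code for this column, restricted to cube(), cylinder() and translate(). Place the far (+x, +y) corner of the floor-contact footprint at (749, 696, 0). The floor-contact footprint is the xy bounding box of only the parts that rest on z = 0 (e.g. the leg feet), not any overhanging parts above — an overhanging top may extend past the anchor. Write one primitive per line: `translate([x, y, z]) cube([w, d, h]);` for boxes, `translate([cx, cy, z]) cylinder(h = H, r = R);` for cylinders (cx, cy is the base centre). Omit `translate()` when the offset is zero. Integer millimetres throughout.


translate([599, 546, 0]) cylinder(h = 2680, r = 150);


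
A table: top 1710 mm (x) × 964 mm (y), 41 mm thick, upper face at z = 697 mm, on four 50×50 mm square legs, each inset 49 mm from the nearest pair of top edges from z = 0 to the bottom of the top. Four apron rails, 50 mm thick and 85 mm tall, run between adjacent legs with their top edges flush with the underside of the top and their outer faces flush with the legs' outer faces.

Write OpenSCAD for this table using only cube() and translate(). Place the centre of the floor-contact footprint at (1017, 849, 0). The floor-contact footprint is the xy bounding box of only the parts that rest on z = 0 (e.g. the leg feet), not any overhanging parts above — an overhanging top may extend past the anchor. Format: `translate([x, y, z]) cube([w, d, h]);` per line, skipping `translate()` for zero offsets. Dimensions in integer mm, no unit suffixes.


translate([162, 367, 656]) cube([1710, 964, 41]);
translate([211, 416, 0]) cube([50, 50, 656]);
translate([1773, 416, 0]) cube([50, 50, 656]);
translate([211, 1232, 0]) cube([50, 50, 656]);
translate([1773, 1232, 0]) cube([50, 50, 656]);
translate([261, 416, 571]) cube([1512, 50, 85]);
translate([261, 1232, 571]) cube([1512, 50, 85]);
translate([211, 466, 571]) cube([50, 766, 85]);
translate([1773, 466, 571]) cube([50, 766, 85]);


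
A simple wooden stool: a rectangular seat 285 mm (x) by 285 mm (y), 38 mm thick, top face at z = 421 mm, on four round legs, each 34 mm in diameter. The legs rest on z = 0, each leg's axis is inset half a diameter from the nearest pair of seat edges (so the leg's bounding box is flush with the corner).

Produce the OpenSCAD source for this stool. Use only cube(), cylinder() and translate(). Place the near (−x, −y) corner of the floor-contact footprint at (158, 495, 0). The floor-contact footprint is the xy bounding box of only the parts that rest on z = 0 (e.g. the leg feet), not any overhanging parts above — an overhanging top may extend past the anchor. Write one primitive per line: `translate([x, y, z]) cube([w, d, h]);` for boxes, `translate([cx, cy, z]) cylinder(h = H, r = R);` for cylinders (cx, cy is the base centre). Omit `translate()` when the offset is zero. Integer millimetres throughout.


translate([158, 495, 383]) cube([285, 285, 38]);
translate([175, 512, 0]) cylinder(h = 383, r = 17);
translate([426, 512, 0]) cylinder(h = 383, r = 17);
translate([175, 763, 0]) cylinder(h = 383, r = 17);
translate([426, 763, 0]) cylinder(h = 383, r = 17);


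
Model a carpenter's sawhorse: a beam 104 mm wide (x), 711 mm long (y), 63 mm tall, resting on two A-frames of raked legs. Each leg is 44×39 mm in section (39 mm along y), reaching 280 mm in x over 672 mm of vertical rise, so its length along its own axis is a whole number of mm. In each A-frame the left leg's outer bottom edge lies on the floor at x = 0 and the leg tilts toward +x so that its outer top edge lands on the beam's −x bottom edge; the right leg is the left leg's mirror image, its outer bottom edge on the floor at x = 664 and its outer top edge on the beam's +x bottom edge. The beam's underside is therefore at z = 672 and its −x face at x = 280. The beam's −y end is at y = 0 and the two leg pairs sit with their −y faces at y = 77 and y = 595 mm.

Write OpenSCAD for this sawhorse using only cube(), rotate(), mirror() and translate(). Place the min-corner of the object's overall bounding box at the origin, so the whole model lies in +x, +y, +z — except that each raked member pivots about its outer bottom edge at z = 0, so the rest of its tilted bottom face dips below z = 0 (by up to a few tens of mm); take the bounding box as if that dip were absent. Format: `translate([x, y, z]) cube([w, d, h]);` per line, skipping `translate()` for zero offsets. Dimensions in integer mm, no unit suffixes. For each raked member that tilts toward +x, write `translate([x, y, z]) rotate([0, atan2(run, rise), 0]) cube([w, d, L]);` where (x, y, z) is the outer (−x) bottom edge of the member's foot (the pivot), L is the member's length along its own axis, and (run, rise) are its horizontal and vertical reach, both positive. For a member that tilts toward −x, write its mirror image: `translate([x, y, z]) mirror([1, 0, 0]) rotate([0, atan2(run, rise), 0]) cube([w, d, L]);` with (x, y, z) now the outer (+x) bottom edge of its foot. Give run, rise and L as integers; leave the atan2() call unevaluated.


// leg length = √(280² + 672²) = 728
// right-leg outer foot x = 2·280 + 104 = 664
// beam min-corner = (280, 0, 672)
translate([280, 0, 672]) cube([104, 711, 63]);
translate([0, 77, 0]) rotate([0, atan2(280, 672), 0]) cube([44, 39, 728]);
translate([664, 77, 0]) mirror([1, 0, 0]) rotate([0, atan2(280, 672), 0]) cube([44, 39, 728]);
translate([0, 595, 0]) rotate([0, atan2(280, 672), 0]) cube([44, 39, 728]);
translate([664, 595, 0]) mirror([1, 0, 0]) rotate([0, atan2(280, 672), 0]) cube([44, 39, 728]);


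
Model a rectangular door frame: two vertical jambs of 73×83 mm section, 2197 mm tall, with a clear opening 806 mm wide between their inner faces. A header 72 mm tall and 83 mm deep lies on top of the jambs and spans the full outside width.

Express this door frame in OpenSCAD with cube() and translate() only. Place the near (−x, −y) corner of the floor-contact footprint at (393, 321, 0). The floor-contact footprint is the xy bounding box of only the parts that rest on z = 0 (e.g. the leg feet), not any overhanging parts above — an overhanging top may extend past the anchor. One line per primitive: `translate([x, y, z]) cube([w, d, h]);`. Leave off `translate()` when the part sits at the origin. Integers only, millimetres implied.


translate([393, 321, 0]) cube([73, 83, 2197]);
translate([1272, 321, 0]) cube([73, 83, 2197]);
translate([393, 321, 2197]) cube([952, 83, 72]);


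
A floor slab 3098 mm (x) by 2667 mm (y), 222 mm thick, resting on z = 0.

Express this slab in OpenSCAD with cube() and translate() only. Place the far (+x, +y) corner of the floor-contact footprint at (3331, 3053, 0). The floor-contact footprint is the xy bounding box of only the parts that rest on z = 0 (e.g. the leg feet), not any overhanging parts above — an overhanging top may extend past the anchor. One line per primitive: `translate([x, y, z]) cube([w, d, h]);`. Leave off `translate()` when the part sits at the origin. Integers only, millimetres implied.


translate([233, 386, 0]) cube([3098, 2667, 222]);


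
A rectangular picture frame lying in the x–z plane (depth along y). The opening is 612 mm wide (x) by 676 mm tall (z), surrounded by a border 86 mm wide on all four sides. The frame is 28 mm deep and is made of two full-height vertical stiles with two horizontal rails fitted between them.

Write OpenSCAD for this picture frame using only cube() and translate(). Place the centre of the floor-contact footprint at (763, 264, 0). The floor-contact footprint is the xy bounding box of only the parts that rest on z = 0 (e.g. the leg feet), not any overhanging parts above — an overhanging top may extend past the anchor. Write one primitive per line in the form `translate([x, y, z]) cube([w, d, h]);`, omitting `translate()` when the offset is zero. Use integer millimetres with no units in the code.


translate([371, 250, 0]) cube([86, 28, 848]);
translate([1069, 250, 0]) cube([86, 28, 848]);
translate([457, 250, 0]) cube([612, 28, 86]);
translate([457, 250, 762]) cube([612, 28, 86]);


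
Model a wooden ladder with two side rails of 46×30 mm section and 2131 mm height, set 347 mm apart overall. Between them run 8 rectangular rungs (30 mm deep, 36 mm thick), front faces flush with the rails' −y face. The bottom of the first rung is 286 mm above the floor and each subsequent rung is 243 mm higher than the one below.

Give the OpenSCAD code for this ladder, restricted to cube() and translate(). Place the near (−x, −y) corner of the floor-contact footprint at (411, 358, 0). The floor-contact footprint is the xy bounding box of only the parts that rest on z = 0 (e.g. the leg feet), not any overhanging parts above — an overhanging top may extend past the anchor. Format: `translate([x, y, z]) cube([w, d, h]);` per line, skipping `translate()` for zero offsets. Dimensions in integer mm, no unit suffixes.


// rung span = 347 - 2*46 = 255
// rung[k] z = 286 + k*243
translate([411, 358, 0]) cube([46, 30, 2131]);
translate([712, 358, 0]) cube([46, 30, 2131]);
translate([457, 358, 286]) cube([255, 30, 36]);
translate([457, 358, 529]) cube([255, 30, 36]);
translate([457, 358, 772]) cube([255, 30, 36]);
translate([457, 358, 1015]) cube([255, 30, 36]);
translate([457, 358, 1258]) cube([255, 30, 36]);
translate([457, 358, 1501]) cube([255, 30, 36]);
translate([457, 358, 1744]) cube([255, 30, 36]);
translate([457, 358, 1987]) cube([255, 30, 36]);


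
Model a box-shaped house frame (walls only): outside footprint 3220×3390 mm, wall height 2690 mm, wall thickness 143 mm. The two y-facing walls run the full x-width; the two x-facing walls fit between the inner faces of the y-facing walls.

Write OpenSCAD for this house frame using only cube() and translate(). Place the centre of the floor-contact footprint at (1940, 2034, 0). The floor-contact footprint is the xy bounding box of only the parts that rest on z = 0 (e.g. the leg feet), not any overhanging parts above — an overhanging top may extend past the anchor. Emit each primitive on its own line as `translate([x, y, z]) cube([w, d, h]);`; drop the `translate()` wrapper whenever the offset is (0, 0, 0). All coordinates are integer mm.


translate([330, 339, 0]) cube([3220, 143, 2690]);
translate([330, 3586, 0]) cube([3220, 143, 2690]);
translate([330, 482, 0]) cube([143, 3104, 2690]);
translate([3407, 482, 0]) cube([143, 3104, 2690]);


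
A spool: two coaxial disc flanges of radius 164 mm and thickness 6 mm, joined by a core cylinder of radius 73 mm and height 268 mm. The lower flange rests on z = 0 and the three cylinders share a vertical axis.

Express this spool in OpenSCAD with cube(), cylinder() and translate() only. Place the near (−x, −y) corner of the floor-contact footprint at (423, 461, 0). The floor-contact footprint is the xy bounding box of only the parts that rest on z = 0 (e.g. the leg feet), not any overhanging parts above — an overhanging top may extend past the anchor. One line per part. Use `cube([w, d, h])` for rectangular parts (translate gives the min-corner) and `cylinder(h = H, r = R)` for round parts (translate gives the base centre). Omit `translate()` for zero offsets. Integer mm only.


translate([587, 625, 0]) cylinder(h = 6, r = 164);
translate([587, 625, 6]) cylinder(h = 268, r = 73);
translate([587, 625, 274]) cylinder(h = 6, r = 164);


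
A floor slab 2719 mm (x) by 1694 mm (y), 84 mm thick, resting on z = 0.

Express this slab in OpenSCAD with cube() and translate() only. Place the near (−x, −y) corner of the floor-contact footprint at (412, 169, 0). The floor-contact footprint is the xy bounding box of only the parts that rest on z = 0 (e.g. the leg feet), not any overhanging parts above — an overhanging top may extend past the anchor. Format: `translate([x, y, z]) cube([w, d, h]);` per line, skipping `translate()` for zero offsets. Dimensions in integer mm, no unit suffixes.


translate([412, 169, 0]) cube([2719, 1694, 84]);


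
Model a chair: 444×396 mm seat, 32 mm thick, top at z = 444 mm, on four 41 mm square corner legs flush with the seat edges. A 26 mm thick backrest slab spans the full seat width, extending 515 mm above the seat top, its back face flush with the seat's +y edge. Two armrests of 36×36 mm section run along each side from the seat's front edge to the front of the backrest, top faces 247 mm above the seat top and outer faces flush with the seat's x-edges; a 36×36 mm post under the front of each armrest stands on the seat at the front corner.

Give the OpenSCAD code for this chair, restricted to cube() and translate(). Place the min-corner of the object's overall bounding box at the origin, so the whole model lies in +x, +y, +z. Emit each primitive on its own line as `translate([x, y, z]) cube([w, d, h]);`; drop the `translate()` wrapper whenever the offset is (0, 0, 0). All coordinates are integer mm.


translate([0, 0, 412]) cube([444, 396, 32]);
cube([41, 41, 412]);
translate([403, 0, 0]) cube([41, 41, 412]);
translate([0, 355, 0]) cube([41, 41, 412]);
translate([403, 355, 0]) cube([41, 41, 412]);
translate([0, 370, 444]) cube([444, 26, 515]);
translate([0, 0, 655]) cube([36, 370, 36]);
translate([408, 0, 655]) cube([36, 370, 36]);
translate([0, 0, 444]) cube([36, 36, 211]);
translate([408, 0, 444]) cube([36, 36, 211]);


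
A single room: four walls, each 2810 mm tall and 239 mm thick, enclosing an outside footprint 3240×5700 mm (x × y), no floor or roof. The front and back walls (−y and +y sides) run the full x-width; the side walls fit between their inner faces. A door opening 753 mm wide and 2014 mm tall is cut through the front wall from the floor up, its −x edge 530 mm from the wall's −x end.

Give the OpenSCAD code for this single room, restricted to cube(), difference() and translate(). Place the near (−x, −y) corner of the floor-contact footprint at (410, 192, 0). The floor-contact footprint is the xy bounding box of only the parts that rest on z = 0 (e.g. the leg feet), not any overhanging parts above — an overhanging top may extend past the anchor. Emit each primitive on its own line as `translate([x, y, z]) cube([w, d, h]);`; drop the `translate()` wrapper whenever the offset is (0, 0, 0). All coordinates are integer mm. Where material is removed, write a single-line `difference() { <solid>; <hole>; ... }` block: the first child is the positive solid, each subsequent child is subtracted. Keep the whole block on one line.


difference() { translate([410, 192, 0]) cube([3240, 239, 2810]); translate([940, 192, 0]) cube([753, 239, 2014]); }
translate([410, 5653, 0]) cube([3240, 239, 2810]);
translate([410, 431, 0]) cube([239, 5222, 2810]);
translate([3411, 431, 0]) cube([239, 5222, 2810]);


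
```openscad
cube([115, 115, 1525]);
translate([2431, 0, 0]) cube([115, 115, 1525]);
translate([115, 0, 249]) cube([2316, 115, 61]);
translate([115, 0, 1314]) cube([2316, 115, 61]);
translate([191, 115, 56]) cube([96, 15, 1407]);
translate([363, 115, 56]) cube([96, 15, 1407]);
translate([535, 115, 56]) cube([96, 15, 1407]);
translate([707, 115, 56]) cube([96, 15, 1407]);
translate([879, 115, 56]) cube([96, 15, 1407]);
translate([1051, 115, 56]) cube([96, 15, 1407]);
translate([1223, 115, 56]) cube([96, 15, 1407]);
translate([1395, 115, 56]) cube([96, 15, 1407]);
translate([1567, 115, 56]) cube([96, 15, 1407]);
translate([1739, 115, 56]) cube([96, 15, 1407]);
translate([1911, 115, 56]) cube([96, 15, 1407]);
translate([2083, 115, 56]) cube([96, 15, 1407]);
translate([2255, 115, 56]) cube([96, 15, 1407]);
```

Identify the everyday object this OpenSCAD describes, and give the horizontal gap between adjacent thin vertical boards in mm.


A fence section. The picket gap is 76 mm.

Two posts, two rails, 13 pickets — a fence section. Span 2316 mm holds 13 pickets of 96 mm with 14 equal gaps: ⌊(2316 − 13·96) / 14⌋ = 76 mm.


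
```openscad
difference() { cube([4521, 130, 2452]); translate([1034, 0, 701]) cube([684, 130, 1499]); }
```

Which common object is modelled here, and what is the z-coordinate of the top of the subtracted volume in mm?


A wall with a window opening. The window head height is 2200 mm.

A wall with a rectangular opening subtracted — a window. Sill at z = 701, opening 1499 mm tall, so the head is at 701 + 1499 = 2200 mm.


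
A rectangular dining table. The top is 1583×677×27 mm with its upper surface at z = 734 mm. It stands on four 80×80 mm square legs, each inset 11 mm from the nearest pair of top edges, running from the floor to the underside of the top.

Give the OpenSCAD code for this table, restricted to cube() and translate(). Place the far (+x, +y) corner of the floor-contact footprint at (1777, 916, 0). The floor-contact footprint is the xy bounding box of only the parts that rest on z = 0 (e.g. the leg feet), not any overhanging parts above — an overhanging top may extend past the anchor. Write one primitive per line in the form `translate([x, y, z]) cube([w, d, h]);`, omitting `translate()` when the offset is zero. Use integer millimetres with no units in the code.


// leg_h = 734 - 27 = 707
translate([205, 250, 707]) cube([1583, 677, 27]);
translate([216, 261, 0]) cube([80, 80, 707]);
translate([1697, 261, 0]) cube([80, 80, 707]);
translate([216, 836, 0]) cube([80, 80, 707]);
translate([1697, 836, 0]) cube([80, 80, 707]);


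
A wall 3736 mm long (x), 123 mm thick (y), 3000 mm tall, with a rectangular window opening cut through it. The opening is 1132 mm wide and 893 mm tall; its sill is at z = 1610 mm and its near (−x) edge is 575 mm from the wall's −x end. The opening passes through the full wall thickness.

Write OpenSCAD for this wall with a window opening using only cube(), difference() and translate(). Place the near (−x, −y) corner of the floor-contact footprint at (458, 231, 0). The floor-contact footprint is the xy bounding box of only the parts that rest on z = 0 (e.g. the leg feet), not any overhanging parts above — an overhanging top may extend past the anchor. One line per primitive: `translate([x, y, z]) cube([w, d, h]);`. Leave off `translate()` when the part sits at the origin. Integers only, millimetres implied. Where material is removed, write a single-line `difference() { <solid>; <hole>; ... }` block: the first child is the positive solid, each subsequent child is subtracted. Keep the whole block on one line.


difference() { translate([458, 231, 0]) cube([3736, 123, 3000]); translate([1033, 231, 1610]) cube([1132, 123, 893]); }


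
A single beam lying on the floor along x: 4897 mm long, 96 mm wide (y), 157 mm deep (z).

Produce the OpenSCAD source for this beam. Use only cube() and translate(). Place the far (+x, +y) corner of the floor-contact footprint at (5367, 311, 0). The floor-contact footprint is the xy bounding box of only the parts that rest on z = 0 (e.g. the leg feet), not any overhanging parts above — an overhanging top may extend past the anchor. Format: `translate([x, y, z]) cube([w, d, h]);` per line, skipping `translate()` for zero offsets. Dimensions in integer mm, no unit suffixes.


translate([470, 215, 0]) cube([4897, 96, 157]);


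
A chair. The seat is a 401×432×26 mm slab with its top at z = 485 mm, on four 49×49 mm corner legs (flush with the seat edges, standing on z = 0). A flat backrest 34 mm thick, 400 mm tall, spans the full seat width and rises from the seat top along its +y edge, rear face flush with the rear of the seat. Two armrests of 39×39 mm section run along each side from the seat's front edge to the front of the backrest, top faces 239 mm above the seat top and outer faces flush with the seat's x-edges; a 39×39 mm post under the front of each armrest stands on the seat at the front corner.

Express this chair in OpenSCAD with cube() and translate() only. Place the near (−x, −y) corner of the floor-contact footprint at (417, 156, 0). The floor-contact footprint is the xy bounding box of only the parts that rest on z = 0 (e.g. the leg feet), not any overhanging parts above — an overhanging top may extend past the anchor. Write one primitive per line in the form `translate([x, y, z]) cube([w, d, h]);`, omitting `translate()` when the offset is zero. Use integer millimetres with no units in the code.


// leg_h = 485 - 26 = 459
// arm post h = 239 - 39 = 200
translate([417, 156, 459]) cube([401, 432, 26]);
translate([417, 156, 0]) cube([49, 49, 459]);
translate([769, 156, 0]) cube([49, 49, 459]);
translate([417, 539, 0]) cube([49, 49, 459]);
translate([769, 539, 0]) cube([49, 49, 459]);
translate([417, 554, 485]) cube([401, 34, 400]);
translate([417, 156, 685]) cube([39, 398, 39]);
translate([779, 156, 685]) cube([39, 398, 39]);
translate([417, 156, 485]) cube([39, 39, 200]);
translate([779, 156, 485]) cube([39, 39, 200]);


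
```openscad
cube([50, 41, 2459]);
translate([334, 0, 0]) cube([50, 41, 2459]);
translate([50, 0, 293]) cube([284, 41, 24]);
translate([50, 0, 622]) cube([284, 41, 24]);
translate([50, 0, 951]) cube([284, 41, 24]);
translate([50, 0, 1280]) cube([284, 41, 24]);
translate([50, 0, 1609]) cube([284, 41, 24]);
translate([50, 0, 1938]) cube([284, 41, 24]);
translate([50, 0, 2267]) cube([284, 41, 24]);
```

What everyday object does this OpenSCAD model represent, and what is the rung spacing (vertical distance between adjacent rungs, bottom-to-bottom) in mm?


A ladder. The rung spacing is 329 mm.

Two tall 50×41 posts with 7 short bars between them — a ladder. Adjacent rungs sit at z = 293 and z = 622, so the spacing is 622 − 293 = 329 mm.


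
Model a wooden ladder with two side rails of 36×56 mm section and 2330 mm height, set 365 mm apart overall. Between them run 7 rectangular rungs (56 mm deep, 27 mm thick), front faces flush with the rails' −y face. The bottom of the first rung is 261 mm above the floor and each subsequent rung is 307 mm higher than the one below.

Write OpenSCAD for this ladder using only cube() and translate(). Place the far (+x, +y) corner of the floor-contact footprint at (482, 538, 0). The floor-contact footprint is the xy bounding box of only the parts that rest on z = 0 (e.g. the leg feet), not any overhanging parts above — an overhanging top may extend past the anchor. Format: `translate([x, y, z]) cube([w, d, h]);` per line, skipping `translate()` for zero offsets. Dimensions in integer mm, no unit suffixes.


translate([117, 482, 0]) cube([36, 56, 2330]);
translate([446, 482, 0]) cube([36, 56, 2330]);
translate([153, 482, 261]) cube([293, 56, 27]);
translate([153, 482, 568]) cube([293, 56, 27]);
translate([153, 482, 875]) cube([293, 56, 27]);
translate([153, 482, 1182]) cube([293, 56, 27]);
translate([153, 482, 1489]) cube([293, 56, 27]);
translate([153, 482, 1796]) cube([293, 56, 27]);
translate([153, 482, 2103]) cube([293, 56, 27]);


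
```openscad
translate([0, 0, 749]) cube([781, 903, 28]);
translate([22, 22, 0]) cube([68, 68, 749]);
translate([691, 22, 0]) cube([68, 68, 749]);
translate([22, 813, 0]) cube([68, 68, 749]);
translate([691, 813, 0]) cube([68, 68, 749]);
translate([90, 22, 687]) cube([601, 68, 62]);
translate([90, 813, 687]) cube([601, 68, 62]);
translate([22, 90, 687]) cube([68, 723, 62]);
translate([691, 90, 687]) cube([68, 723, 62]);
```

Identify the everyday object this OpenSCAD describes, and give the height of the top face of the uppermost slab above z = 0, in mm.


A table. The table height is 777 mm.

A 781×903×28 slab sits at z = 749 on four 68 mm square posts — a table. The top surface is at 749 + 28 = 777 mm.


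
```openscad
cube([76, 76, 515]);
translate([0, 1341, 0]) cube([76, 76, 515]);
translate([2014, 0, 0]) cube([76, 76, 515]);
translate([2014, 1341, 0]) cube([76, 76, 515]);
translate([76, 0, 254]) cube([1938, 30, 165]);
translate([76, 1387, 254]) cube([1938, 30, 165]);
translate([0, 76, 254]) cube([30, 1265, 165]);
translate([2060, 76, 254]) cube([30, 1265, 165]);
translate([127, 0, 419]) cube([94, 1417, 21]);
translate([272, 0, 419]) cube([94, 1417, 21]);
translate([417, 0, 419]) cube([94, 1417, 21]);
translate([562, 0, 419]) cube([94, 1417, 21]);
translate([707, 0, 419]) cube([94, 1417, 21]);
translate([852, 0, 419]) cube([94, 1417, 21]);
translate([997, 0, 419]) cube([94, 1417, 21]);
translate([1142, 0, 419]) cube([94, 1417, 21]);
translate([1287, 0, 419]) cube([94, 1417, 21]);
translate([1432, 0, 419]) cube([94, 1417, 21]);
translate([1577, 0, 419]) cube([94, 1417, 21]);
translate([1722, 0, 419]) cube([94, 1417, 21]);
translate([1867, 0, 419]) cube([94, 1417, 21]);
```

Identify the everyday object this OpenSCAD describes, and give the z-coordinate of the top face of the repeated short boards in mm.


A bed frame. The slat-top height is 440 mm.

Four posts, four rails, and a row of slats — a bed frame. Slats sit on the rails at z = 254 + 165 = 419; with slat thickness 21, the top is 440 mm.


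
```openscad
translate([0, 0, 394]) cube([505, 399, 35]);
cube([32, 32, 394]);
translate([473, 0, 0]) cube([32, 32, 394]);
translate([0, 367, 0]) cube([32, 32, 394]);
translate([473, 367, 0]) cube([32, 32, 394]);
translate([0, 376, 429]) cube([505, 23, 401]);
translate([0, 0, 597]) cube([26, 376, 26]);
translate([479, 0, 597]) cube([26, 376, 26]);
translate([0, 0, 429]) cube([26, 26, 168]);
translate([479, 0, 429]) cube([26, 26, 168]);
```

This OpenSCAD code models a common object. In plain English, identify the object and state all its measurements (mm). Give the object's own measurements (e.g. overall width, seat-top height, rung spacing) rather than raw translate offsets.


A chair. The seat is a 505×399×35 mm slab with its top at z = 429 mm, on four 32×32 mm corner legs (flush with the seat edges, standing on z = 0). A flat backrest 23 mm thick, 401 mm tall, spans the full seat width and rises from the seat top along its +y edge, rear face flush with the rear of the seat. Two armrests of 26×26 mm section run along each side from the seat's front edge to the front of the backrest, top faces 194 mm above the seat top and outer faces flush with the seat's x-edges; a 26×26 mm post under the front of each armrest stands on the seat at the front corner.


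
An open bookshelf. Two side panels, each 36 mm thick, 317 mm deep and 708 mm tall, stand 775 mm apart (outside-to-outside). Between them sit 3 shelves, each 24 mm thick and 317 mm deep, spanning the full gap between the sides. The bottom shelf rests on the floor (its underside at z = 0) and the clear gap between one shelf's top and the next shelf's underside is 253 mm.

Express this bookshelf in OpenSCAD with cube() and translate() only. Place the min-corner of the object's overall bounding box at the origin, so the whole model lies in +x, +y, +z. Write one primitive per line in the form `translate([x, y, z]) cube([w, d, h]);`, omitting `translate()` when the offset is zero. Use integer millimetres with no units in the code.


cube([36, 317, 708]);
translate([739, 0, 0]) cube([36, 317, 708]);
translate([36, 0, 0]) cube([703, 317, 24]);
translate([36, 0, 277]) cube([703, 317, 24]);
translate([36, 0, 554]) cube([703, 317, 24]);


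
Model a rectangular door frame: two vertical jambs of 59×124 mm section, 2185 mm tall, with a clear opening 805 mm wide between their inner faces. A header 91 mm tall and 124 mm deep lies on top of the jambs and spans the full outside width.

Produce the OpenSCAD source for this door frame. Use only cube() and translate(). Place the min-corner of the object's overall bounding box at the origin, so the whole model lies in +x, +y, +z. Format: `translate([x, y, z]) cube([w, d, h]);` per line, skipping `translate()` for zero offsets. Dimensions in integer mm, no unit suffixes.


cube([59, 124, 2185]);
translate([864, 0, 0]) cube([59, 124, 2185]);
translate([0, 0, 2185]) cube([923, 124, 91]);


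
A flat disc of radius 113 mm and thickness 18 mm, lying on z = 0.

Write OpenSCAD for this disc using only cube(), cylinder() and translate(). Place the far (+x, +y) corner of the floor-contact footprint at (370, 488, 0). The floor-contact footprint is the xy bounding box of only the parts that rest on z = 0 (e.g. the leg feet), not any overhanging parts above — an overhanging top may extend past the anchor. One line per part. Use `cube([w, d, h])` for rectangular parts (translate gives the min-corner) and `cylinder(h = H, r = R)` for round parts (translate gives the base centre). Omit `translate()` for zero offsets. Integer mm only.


translate([257, 375, 0]) cylinder(h = 18, r = 113);


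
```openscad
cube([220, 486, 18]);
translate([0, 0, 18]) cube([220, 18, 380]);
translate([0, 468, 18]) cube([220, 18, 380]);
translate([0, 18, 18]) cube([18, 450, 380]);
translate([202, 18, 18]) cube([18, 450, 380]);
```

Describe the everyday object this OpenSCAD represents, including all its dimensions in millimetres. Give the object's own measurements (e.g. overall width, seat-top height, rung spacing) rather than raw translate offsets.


An open-topped rectangular box: outside dimensions 220×486×398 mm, with a uniform wall and base thickness of 18 mm. The base is a full 220×486 slab on the floor; four walls sit on top of the base. The front and back walls (the −y and +y sides) span the full width; the two side walls fit between them.


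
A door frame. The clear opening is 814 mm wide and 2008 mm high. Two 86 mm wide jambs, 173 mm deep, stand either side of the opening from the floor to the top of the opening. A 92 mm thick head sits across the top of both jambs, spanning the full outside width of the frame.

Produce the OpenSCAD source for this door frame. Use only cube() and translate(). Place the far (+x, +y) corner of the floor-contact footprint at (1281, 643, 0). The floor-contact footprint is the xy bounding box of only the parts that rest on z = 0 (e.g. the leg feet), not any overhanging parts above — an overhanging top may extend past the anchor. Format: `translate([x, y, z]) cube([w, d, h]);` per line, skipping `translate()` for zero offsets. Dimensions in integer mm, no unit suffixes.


translate([295, 470, 0]) cube([86, 173, 2008]);
translate([1195, 470, 0]) cube([86, 173, 2008]);
translate([295, 470, 2008]) cube([986, 173, 92]);


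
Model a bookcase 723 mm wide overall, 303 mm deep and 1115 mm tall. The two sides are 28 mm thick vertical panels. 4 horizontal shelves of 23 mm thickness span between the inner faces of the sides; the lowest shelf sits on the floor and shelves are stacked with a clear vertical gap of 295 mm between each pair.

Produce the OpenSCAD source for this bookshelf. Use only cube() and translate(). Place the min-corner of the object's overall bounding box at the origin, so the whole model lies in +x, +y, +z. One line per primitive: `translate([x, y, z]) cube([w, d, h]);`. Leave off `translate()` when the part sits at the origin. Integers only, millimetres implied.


cube([28, 303, 1115]);
translate([695, 0, 0]) cube([28, 303, 1115]);
translate([28, 0, 0]) cube([667, 303, 23]);
translate([28, 0, 318]) cube([667, 303, 23]);
translate([28, 0, 636]) cube([667, 303, 23]);
translate([28, 0, 954]) cube([667, 303, 23]);


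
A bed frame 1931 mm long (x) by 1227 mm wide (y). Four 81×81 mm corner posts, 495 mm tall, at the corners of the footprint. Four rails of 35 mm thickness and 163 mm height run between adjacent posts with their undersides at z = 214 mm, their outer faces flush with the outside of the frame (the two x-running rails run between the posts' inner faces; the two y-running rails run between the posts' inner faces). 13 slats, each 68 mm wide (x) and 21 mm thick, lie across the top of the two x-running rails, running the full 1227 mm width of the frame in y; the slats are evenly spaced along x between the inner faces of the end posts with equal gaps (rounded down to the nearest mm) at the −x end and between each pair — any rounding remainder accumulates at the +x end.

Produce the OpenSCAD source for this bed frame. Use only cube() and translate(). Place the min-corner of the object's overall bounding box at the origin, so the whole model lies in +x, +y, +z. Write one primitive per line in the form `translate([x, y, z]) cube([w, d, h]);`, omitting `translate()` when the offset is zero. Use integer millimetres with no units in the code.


// slat z = rail_z + rail_h = 214 + 163 = 377
// slat gap = ⌊(1769 − 13·68) / 14⌋ = 63
cube([81, 81, 495]);
translate([0, 1146, 0]) cube([81, 81, 495]);
translate([1850, 0, 0]) cube([81, 81, 495]);
translate([1850, 1146, 0]) cube([81, 81, 495]);
translate([81, 0, 214]) cube([1769, 35, 163]);
translate([81, 1192, 214]) cube([1769, 35, 163]);
translate([0, 81, 214]) cube([35, 1065, 163]);
translate([1896, 81, 214]) cube([35, 1065, 163]);
translate([144, 0, 377]) cube([68, 1227, 21]);
translate([275, 0, 377]) cube([68, 1227, 21]);
translate([406, 0, 377]) cube([68, 1227, 21]);
translate([537, 0, 377]) cube([68, 1227, 21]);
translate([668, 0, 377]) cube([68, 1227, 21]);
translate([799, 0, 377]) cube([68, 1227, 21]);
translate([930, 0, 377]) cube([68, 1227, 21]);
translate([1061, 0, 377]) cube([68, 1227, 21]);
translate([1192, 0, 377]) cube([68, 1227, 21]);
translate([1323, 0, 377]) cube([68, 1227, 21]);
translate([1454, 0, 377]) cube([68, 1227, 21]);
translate([1585, 0, 377]) cube([68, 1227, 21]);
translate([1716, 0, 377]) cube([68, 1227, 21]);


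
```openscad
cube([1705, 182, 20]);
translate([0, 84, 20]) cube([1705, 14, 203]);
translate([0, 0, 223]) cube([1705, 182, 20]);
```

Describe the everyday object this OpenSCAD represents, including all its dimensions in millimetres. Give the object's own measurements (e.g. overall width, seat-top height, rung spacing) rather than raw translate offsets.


An I-beam lying along x, 1705 mm long. Overall section height 243 mm. Two flanges 182 mm wide (y) and 20 mm thick, one on the floor and one at the top; a web 14 mm thick runs between them, centred on the flange width.


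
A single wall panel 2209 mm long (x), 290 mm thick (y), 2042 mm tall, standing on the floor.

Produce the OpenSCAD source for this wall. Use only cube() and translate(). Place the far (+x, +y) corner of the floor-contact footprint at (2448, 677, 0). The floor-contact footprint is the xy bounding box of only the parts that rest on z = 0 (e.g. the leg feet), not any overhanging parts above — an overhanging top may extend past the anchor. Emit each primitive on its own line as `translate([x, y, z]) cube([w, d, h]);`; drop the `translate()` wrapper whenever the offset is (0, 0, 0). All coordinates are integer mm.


translate([239, 387, 0]) cube([2209, 290, 2042]);


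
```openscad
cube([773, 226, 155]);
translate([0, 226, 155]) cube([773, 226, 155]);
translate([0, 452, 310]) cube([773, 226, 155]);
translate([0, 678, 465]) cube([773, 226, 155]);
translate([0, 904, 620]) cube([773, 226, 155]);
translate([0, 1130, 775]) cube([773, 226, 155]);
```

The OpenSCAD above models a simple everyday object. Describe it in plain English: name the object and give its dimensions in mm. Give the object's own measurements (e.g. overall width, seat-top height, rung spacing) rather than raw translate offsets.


A straight staircase of 6 solid steps. Each step is 773 mm wide (x), 226 mm deep (y, the going) and 155 mm tall (the rise). The first step rests on the floor; each subsequent step sits one going further in +y and one rise higher in +z, directly behind and above the previous step with no overlap.
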